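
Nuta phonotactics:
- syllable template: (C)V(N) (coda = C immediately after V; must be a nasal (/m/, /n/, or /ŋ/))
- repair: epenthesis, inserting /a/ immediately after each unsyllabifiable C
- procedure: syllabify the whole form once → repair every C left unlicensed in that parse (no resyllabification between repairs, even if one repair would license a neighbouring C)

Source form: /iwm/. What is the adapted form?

iwama

Syllabifying with onset maximization leaves /w/, /m/ stranded (only a nasal (/m/, /n/, or /ŋ/) is licensed in coda position; onsets are limited to one consonant).
Each unlicensed consonant becomes the onset of a new syllable: /w/ → /wa/, /m/ → /ma/.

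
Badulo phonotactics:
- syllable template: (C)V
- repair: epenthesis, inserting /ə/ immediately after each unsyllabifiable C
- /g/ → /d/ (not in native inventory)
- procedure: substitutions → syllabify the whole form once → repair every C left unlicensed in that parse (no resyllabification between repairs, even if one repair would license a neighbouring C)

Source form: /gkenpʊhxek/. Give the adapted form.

Substitution: /g/ → /d/, giving /dkenpʊhxek/.
Under (C)V, the unsyllabifiable consonants are /d/, /n/, /h/, /k/ (no codas are permitted; onsets are limited to one consonant).
Epenthesis after each stranded consonant: /d/ → /də/, /n/ → /nə/, /h/ → /hə/, /k/ → /kə/.

dəkenəpʊhəxekə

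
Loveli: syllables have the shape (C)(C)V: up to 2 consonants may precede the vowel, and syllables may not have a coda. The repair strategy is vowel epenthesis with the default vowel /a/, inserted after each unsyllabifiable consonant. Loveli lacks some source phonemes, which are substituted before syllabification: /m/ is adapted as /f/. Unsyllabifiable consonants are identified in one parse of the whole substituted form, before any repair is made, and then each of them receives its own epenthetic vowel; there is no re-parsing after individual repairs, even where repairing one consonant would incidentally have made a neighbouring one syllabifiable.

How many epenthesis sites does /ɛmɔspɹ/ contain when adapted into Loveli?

3

After substitution the input is /ɛfɔspɹ/.
The unsyllabifiable consonants are /s/, /p/, /ɹ/; each receives one epenthetic vowel.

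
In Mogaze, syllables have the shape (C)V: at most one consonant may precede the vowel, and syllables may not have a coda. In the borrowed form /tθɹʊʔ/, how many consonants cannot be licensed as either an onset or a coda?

3

Syllabifying with onset maximization leaves /t/, /θ/, /ʔ/ stranded (no codas are permitted; onsets are limited to one consonant).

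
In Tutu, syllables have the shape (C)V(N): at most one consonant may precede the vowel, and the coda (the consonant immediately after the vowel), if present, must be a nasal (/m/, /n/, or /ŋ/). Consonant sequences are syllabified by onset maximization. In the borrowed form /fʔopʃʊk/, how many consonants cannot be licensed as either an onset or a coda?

3

Under (C)V(N), the unsyllabifiable consonants are /f/, /p/, /k/ (only a nasal (/m/, /n/, or /ŋ/) is licensed in coda position; onsets are limited to one consonant).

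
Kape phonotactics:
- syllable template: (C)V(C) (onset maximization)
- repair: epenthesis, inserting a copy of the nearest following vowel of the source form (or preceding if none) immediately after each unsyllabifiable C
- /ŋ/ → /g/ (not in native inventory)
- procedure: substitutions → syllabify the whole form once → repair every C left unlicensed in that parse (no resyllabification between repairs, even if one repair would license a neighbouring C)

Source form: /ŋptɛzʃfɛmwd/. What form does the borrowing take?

Substitution: /ŋ/ → /g/, giving /gptɛzʃfɛmwd/.
Syllabifying with onset maximization leaves /g/, /p/, /ʃ/, /w/, /d/ stranded (at most one coda consonant is licensed; onsets are limited to one consonant).
Inserting the epenthetic vowel yields /g/ → /gɛ/, /p/ → /pɛ/, /ʃ/ → /ʃɛ/, /w/ → /wɛ/, /d/ → /dɛ/.

gɛpɛtɛzʃɛfɛmwɛdɛ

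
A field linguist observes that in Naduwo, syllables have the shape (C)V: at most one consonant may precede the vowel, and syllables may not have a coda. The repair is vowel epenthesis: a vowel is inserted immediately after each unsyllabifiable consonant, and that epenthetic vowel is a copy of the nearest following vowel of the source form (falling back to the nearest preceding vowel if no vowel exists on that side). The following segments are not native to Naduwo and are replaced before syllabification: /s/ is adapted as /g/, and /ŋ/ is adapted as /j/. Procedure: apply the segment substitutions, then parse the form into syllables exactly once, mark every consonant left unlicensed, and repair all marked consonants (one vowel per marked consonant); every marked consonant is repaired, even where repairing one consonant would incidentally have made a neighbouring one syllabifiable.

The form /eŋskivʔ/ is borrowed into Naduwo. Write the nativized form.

ejigikiviʔi

Substitution: /ŋ/ → /j/, /s/ → /g/, giving /ejgkivʔ/.
Under (C)V, the unsyllabifiable consonants are /j/, /g/, /v/, /ʔ/ (no codas are permitted; onsets are limited to one consonant).
Each unlicensed consonant becomes the onset of a new syllable: /j/ → /ji/, /g/ → /gi/, /v/ → /vi/, /ʔ/ → /ʔi/.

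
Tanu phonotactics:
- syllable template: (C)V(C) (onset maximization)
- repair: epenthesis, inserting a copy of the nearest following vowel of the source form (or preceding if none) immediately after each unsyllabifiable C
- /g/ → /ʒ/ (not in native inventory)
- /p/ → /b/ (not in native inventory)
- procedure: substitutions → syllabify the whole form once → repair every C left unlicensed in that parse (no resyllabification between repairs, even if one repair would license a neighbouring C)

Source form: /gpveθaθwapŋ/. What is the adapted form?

Substitution: /g/ → /ʒ/, /p/ → /b/, giving /ʒbveθaθwabŋ/.
Syllabifying with onset maximization leaves /ʒ/, /b/, /ŋ/ stranded (at most one coda consonant is licensed; onsets are limited to one consonant).
Each unlicensed consonant becomes the onset of a new syllable: /ʒ/ → /ʒe/, /b/ → /be/, /ŋ/ → /ŋa/.

ʒebeveθaθwabŋa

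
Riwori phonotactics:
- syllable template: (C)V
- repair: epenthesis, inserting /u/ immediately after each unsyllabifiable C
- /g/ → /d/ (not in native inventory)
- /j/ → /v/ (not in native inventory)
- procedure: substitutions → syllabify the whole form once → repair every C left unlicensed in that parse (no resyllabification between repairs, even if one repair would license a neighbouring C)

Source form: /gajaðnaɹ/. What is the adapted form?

davaðunaɹu

Substitution: /g/ → /d/, /j/ → /v/, giving /davaðnaɹ/.
Under (C)V, the unsyllabifiable consonants are /ð/, /ɹ/ (no codas are permitted; onsets are limited to one consonant).
Each unlicensed consonant becomes the onset of a new syllable: /ð/ → /ðu/, /ɹ/ → /ɹu/.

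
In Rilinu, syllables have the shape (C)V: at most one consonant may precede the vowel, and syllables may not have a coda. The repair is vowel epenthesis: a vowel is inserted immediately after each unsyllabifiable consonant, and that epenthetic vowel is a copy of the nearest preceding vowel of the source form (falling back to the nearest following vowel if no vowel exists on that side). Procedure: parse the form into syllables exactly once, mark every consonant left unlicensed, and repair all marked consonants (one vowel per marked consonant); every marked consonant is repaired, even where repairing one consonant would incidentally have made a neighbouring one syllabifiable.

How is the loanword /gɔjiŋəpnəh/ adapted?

The consonants /p/, /h/ cannot be parsed into a legal (C)V syllable (no codas are permitted; onsets are limited to one consonant).
Each unlicensed consonant becomes the onset of a new syllable: /p/ → /pə/, /h/ → /hə/.

gɔjiŋəpənəhə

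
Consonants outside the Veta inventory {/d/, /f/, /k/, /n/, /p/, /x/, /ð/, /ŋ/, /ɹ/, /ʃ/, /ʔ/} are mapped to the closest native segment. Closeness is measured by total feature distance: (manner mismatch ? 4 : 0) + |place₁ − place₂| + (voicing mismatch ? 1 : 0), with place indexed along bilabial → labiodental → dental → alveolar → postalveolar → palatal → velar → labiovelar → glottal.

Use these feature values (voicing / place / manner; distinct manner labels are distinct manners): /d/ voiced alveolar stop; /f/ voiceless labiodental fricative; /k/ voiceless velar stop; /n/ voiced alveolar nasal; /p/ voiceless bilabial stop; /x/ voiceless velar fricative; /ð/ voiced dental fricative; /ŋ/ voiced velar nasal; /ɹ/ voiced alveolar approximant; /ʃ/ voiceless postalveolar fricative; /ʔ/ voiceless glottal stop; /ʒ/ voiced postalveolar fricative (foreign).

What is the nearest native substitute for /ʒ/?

ʃ

/ʃ/ is closest: same manner (fricative), place distance 0 (postalveolar→postalveolar), voicing differs (+1); total 1. Next closest is /ð/ at distance 2.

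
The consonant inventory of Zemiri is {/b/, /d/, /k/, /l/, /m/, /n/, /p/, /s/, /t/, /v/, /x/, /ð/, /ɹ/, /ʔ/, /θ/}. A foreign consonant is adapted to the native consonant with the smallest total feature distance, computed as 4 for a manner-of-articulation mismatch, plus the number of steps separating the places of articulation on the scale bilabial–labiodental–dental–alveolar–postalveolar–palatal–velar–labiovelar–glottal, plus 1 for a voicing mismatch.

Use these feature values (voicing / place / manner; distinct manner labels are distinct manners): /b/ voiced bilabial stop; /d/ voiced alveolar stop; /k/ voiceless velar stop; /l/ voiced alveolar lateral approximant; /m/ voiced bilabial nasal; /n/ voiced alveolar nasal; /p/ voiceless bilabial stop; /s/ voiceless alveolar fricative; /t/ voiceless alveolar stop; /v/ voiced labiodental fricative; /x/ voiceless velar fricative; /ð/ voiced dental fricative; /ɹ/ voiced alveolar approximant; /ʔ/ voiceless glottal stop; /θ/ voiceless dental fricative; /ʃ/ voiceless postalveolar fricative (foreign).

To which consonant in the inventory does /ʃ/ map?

/s/ is closest: same manner (fricative), place distance 1 (postalveolar→alveolar), same voicing; total 1. Next closest is /x/ at distance 2.

s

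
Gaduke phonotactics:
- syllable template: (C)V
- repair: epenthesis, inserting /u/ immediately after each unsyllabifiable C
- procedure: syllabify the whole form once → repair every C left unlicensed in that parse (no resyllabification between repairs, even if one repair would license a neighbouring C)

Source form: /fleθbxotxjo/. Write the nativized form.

Syllabifying with onset maximization leaves /f/, /θ/, /b/, /t/, /x/ stranded (no codas are permitted; onsets are limited to one consonant).
Epenthesis after each stranded consonant: /f/ → /fu/, /θ/ → /θu/, /b/ → /bu/, /t/ → /tu/, /x/ → /xu/.

fuleθubuxotuxujo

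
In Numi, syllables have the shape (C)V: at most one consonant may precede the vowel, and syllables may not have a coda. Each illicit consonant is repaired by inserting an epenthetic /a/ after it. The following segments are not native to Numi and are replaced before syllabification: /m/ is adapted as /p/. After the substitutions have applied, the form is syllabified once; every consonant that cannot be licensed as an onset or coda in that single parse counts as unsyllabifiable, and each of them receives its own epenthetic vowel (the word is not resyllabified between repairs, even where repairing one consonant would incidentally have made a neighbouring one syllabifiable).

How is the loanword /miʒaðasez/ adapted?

Substitution: /m/ → /p/, giving /piʒaðasez/.
Under (C)V, the unsyllabifiable consonants are /z/ (no codas are permitted; onsets are limited to one consonant).
Inserting the epenthetic vowel yields /z/ → /za/.

piʒaðaseza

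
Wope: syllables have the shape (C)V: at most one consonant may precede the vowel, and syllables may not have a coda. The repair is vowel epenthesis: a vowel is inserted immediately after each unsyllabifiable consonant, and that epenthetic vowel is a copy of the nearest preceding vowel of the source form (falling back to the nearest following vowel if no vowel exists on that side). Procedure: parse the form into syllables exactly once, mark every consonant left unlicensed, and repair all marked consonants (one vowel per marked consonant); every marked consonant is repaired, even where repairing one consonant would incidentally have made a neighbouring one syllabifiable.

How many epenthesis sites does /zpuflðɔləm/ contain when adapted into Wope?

4

The unsyllabifiable consonants are /z/, /f/, /l/, /m/; each receives one epenthetic vowel.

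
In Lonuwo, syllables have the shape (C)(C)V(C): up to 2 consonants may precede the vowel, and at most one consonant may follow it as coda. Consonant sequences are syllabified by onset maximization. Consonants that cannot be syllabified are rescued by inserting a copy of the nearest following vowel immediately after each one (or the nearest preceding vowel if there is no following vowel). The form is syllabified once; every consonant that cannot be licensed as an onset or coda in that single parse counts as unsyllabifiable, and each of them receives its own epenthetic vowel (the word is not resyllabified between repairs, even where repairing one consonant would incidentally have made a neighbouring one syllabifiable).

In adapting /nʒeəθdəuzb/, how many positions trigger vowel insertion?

1

The unsyllabifiable consonants are /b/; each receives one epenthetic vowel.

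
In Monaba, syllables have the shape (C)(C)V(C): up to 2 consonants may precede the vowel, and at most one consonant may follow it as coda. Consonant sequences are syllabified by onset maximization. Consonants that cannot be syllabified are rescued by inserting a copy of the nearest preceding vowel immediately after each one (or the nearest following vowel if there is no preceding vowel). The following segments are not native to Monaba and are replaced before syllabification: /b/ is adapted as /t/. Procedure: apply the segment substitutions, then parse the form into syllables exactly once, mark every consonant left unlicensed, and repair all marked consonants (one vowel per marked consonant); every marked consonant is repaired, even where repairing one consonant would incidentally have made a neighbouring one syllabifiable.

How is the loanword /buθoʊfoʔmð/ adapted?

Substitution: /b/ → /t/, giving /tuθoʊfoʔmð/.
Under (C)(C)V(C), the unsyllabifiable consonants are /m/, /ð/ (at most one coda consonant is licensed; onsets may contain at most 2 consonants).
Epenthesis after each stranded consonant: /m/ → /mo/, /ð/ → /ðo/.

tuθoʊfoʔmoðo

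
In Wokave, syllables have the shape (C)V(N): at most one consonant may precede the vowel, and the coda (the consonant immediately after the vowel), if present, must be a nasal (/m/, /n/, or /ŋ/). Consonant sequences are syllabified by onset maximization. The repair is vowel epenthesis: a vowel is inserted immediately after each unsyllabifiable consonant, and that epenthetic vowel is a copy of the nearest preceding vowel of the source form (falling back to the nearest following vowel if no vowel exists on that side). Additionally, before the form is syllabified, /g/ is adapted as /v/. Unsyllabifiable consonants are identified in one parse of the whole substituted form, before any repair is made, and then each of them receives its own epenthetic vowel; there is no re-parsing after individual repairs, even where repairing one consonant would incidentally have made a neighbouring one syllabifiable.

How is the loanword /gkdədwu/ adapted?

Substitution: /g/ → /v/, giving /vkdədwu/.
Syllabifying with onset maximization leaves /v/, /k/, /d/ stranded (only a nasal (/m/, /n/, or /ŋ/) is licensed in coda position; onsets are limited to one consonant).
Epenthesis after each stranded consonant: /v/ → /və/, /k/ → /kə/, /d/ → /də/.

vəkədədəwu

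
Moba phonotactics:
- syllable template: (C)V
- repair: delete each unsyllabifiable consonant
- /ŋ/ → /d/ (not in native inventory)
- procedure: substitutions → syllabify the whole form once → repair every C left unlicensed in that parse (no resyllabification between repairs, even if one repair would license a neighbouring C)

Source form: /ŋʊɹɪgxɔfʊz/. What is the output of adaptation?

Substitution: /ŋ/ → /d/, giving /dʊɹɪgxɔfʊz/.
Under (C)V, the unsyllabifiable consonants are /g/, /z/ (no codas are permitted; onsets are limited to one consonant).
Each unlicensed consonant is deleted: /g/, /z/.

dʊɹɪxɔfʊ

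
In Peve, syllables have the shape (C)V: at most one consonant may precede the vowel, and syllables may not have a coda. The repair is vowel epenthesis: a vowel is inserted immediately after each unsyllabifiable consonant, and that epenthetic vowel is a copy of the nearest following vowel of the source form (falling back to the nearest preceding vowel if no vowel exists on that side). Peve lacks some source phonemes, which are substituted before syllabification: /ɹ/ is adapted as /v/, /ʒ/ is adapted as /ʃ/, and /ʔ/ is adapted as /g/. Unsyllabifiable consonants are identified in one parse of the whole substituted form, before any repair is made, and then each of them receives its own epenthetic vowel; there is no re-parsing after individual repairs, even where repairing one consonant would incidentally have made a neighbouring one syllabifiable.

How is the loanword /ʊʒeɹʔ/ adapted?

ʊʃevege

Substitution: /ʒ/ → /ʃ/, /ɹ/ → /v/, /ʔ/ → /g/, giving /ʊʃevg/.
Syllabifying with onset maximization leaves /v/, /g/ stranded (no codas are permitted; onsets are limited to one consonant).
Inserting the epenthetic vowel yields /v/ → /ve/, /g/ → /ge/.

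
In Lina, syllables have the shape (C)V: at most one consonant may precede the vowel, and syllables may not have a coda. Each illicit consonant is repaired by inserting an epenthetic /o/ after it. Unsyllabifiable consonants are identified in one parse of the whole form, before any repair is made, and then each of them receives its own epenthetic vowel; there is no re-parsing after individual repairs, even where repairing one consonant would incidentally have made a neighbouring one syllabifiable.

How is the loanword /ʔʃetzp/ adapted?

The consonants /ʔ/, /t/, /z/, /p/ cannot be parsed into a legal (C)V syllable (no codas are permitted; onsets are limited to one consonant).
Inserting the epenthetic vowel yields /ʔ/ → /ʔo/, /t/ → /to/, /z/ → /zo/, /p/ → /po/.

ʔoʃetozopo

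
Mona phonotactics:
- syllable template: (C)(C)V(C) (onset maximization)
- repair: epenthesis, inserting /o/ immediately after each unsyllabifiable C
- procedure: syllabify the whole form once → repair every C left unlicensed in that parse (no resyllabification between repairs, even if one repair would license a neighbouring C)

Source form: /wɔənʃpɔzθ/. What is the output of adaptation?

Under (C)(C)V(C), the unsyllabifiable consonants are /θ/ (at most one coda consonant is licensed; onsets may contain at most 2 consonants).
Each unlicensed consonant becomes the onset of a new syllable: /θ/ → /θo/.

wɔənʃpɔzθo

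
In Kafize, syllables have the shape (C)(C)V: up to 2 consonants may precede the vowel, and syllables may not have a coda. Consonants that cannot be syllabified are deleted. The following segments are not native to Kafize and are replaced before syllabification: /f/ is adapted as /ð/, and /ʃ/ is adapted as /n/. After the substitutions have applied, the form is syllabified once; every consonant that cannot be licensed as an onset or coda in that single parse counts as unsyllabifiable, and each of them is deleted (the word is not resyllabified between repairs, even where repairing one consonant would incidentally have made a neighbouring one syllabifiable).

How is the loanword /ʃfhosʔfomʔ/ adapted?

ðhoʔðo

Substitution: /ʃ/ → /n/, /f/ → /ð/, giving /nðhosʔðomʔ/.
Under (C)(C)V, the unsyllabifiable consonants are /n/, /s/, /m/, /ʔ/ (no codas are permitted; onsets may contain at most 2 consonants).
Deletion applies to /n/, /s/, /m/, /ʔ/.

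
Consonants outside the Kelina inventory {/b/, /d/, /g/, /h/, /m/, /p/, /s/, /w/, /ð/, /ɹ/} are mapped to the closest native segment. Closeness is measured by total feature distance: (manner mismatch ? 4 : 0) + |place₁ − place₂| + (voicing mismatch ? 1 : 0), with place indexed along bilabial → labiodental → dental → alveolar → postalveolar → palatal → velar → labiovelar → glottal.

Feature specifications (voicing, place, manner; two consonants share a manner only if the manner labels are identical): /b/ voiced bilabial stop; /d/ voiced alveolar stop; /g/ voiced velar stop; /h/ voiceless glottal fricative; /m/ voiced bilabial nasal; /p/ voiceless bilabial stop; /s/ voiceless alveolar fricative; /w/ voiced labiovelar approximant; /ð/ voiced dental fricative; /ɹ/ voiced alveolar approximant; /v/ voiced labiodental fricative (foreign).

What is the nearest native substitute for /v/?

ð

/ð/ is closest: same manner (fricative), place distance 1 (labiodental→dental), same voicing; total 1. Next closest is /s/ at distance 3.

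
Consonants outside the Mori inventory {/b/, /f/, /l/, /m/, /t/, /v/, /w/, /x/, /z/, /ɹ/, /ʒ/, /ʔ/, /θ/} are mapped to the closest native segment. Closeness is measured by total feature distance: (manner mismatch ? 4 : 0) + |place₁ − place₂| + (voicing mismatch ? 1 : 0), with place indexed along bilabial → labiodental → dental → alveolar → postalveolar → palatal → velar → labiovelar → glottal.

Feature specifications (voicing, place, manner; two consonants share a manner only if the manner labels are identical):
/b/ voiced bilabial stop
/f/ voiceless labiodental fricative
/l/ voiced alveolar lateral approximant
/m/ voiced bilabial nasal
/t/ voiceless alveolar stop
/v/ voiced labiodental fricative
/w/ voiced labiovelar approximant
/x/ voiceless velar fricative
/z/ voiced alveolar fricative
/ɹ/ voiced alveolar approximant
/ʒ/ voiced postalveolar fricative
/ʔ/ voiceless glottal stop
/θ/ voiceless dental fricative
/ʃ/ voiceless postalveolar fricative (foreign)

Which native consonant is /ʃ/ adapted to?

/ʒ/ is closest: same manner (fricative), place distance 0 (postalveolar→postalveolar), voicing differs (+1); total 1. Next closest is /x/ at distance 2.

ʒ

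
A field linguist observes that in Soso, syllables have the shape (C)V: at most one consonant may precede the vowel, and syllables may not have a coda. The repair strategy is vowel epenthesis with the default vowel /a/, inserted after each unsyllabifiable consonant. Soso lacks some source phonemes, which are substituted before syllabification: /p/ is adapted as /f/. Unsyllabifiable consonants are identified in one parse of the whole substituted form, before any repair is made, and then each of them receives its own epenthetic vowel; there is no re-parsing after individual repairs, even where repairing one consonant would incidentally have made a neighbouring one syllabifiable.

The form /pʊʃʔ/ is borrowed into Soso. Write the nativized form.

Substitution: /p/ → /f/, giving /fʊʃʔ/.
Syllabifying with onset maximization leaves /ʃ/, /ʔ/ stranded (no codas are permitted; onsets are limited to one consonant).
Epenthesis after each stranded consonant: /ʃ/ → /ʃa/, /ʔ/ → /ʔa/.

fʊʃaʔa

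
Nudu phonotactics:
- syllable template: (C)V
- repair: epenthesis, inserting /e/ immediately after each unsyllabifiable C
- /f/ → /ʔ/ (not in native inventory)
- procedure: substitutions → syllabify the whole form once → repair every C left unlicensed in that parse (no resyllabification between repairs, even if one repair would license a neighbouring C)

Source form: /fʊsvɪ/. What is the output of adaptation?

ʔʊsevɪ

Substitution: /f/ → /ʔ/, giving /ʔʊsvɪ/.
The consonants /s/ cannot be parsed into a legal (C)V syllable (no codas are permitted; onsets are limited to one consonant).
Inserting the epenthetic vowel yields /s/ → /se/.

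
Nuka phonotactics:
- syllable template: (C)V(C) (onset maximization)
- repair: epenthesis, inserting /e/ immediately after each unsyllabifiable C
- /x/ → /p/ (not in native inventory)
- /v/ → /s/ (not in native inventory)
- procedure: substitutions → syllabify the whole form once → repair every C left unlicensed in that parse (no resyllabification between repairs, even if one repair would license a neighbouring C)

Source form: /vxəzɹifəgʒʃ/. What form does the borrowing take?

Substitution: /v/ → /s/, /x/ → /p/, giving /spəzɹifəgʒʃ/.
The consonants /s/, /ʒ/, /ʃ/ cannot be parsed into a legal (C)V(C) syllable (at most one coda consonant is licensed; onsets are limited to one consonant).
Each unlicensed consonant becomes the onset of a new syllable: /s/ → /se/, /ʒ/ → /ʒe/, /ʃ/ → /ʃe/.

sepəzɹifəgʒeʃe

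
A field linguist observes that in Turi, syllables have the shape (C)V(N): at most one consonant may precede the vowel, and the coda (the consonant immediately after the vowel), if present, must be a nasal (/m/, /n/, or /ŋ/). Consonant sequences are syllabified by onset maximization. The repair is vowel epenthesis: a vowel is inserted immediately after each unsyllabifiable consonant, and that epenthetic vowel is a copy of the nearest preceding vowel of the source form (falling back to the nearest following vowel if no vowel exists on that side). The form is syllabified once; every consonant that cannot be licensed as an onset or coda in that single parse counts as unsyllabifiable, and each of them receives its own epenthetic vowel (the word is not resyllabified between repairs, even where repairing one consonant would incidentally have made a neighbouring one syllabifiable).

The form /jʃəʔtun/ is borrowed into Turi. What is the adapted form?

Under (C)V(N), the unsyllabifiable consonants are /j/, /ʔ/ (only a nasal (/m/, /n/, or /ŋ/) is licensed in coda position; onsets are limited to one consonant).
Each unlicensed consonant becomes the onset of a new syllable: /j/ → /jə/, /ʔ/ → /ʔə/.

jəʃəʔətun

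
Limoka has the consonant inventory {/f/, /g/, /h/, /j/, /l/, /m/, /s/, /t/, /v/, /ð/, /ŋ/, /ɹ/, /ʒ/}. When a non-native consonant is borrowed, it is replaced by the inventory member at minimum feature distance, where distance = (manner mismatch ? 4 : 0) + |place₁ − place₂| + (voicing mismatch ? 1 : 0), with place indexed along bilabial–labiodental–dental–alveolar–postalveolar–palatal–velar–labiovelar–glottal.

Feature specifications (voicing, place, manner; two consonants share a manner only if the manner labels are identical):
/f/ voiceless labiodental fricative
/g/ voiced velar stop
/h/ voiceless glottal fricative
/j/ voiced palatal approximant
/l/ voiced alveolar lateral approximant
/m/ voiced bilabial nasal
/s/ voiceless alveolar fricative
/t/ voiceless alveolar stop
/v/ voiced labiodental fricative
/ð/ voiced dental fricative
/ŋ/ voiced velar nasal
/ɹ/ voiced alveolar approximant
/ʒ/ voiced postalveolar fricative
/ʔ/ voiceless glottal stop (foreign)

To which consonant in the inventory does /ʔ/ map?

g

/g/ is closest: same manner (stop), place distance 2 (glottal→velar), voicing differs (+1); total 3. Next closest is /h/ at distance 4.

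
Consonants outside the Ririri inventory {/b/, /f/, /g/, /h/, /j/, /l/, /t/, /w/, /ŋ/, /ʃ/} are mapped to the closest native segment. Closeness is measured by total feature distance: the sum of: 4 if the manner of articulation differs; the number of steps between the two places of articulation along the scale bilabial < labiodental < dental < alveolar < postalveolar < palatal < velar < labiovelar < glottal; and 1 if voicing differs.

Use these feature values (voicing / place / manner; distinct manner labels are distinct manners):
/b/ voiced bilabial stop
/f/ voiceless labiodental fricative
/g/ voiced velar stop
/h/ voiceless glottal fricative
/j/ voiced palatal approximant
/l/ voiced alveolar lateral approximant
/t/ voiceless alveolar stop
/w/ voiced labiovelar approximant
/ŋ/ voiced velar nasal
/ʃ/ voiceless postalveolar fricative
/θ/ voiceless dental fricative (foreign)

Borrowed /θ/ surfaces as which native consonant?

/f/ is closest: same manner (fricative), place distance 1 (dental→labiodental), same voicing; total 1. Next closest is /ʃ/ at distance 2.

f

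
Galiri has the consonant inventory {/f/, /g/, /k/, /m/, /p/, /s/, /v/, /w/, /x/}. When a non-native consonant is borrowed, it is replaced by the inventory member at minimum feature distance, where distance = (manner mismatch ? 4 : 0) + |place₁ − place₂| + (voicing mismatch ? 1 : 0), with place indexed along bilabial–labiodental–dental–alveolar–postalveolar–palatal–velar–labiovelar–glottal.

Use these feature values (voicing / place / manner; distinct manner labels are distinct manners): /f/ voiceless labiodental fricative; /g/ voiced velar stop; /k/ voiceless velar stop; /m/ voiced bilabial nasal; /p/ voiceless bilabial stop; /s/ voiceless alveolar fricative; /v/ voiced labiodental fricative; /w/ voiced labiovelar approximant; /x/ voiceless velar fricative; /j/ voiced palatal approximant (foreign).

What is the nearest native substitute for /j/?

w

/w/ is closest: same manner (approximant), place distance 2 (palatal→labiovelar), same voicing; total 2. Next closest is /g/ at distance 5.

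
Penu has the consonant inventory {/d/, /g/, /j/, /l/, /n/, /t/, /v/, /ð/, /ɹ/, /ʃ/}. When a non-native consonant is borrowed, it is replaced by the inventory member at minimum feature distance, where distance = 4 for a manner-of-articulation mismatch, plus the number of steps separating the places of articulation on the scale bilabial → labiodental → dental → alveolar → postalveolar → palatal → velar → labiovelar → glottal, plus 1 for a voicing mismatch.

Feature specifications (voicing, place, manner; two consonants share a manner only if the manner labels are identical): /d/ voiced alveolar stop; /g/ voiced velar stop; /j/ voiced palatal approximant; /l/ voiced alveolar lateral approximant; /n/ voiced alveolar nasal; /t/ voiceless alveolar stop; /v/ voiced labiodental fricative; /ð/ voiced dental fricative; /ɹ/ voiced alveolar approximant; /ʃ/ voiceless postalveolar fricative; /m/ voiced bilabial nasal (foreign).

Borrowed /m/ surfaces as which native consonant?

n

/n/ is closest: same manner (nasal), place distance 3 (bilabial→alveolar), same voicing; total 3. Next closest is /v/ at distance 5.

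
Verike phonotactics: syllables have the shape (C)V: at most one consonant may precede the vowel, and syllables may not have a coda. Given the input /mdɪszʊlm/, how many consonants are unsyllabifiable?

4

The consonants /m/, /s/, /l/, /m/ cannot be parsed into a legal (C)V syllable (no codas are permitted; onsets are limited to one consonant).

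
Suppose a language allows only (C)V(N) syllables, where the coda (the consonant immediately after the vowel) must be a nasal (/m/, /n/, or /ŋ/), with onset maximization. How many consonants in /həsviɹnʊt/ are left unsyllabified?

3

Syllabifying with onset maximization leaves /s/, /ɹ/, /t/ stranded (only a nasal (/m/, /n/, or /ŋ/) is licensed in coda position; onsets are limited to one consonant).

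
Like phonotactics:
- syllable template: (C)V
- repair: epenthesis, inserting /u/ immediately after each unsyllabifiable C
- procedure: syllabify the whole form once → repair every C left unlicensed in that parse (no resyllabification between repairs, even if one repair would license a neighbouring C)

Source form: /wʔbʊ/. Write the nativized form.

wuʔubʊ

Syllabifying with onset maximization leaves /w/, /ʔ/ stranded (no codas are permitted; onsets are limited to one consonant).
Inserting the epenthetic vowel yields /w/ → /wu/, /ʔ/ → /ʔu/.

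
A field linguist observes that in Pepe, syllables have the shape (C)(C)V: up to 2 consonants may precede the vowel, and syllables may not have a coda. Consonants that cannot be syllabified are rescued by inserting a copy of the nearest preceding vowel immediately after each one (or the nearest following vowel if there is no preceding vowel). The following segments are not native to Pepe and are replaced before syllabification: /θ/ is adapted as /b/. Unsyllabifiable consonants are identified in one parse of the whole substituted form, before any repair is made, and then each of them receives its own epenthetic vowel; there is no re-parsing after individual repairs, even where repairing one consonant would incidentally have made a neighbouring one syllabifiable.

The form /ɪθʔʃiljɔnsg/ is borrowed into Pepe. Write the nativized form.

ɪbɪʔʃiljɔnɔsɔgɔ

Substitution: /θ/ → /b/, giving /ɪbʔʃiljɔnsg/.
Under (C)(C)V, the unsyllabifiable consonants are /b/, /n/, /s/, /g/ (no codas are permitted; onsets may contain at most 2 consonants).
Epenthesis after each stranded consonant: /b/ → /bɪ/, /n/ → /nɔ/, /s/ → /sɔ/, /g/ → /gɔ/.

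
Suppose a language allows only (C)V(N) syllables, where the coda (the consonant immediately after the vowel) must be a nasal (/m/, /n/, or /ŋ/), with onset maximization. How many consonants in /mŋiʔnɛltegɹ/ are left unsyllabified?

5

Syllabifying with onset maximization leaves /m/, /ʔ/, /l/, /g/, /ɹ/ stranded (only a nasal (/m/, /n/, or /ŋ/) is licensed in coda position; onsets are limited to one consonant).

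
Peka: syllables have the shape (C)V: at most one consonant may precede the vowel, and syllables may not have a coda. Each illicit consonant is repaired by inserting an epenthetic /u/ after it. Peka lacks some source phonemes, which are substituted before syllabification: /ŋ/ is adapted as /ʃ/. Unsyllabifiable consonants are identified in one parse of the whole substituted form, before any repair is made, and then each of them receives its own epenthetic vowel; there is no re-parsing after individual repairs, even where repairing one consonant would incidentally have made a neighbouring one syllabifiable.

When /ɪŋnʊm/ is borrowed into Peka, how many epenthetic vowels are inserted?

After substitution the input is /ɪʃnʊm/.
The unsyllabifiable consonants are /ʃ/, /m/; each receives one epenthetic vowel.

2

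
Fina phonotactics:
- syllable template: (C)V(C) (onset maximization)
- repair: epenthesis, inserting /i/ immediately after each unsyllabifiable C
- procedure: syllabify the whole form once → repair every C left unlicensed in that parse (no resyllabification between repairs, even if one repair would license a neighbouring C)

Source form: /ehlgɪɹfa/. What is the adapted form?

Under (C)V(C), the unsyllabifiable consonants are /l/ (at most one coda consonant is licensed; onsets are limited to one consonant).
Each unlicensed consonant becomes the onset of a new syllable: /l/ → /li/.

ehligɪɹfa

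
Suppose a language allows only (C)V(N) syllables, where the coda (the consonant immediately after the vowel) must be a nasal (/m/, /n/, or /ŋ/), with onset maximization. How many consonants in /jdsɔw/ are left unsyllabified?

Under (C)V(N), the unsyllabifiable consonants are /j/, /d/, /w/ (only a nasal (/m/, /n/, or /ŋ/) is licensed in coda position; onsets are limited to one consonant).

3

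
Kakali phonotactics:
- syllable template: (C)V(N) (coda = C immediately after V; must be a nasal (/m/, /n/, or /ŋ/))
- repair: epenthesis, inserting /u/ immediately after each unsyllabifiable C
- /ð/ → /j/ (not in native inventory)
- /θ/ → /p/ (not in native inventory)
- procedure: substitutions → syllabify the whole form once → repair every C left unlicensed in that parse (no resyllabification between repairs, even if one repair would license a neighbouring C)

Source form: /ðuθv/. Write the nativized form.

Substitution: /ð/ → /j/, /θ/ → /p/, giving /jupv/.
Syllabifying with onset maximization leaves /p/, /v/ stranded (only a nasal (/m/, /n/, or /ŋ/) is licensed in coda position; onsets are limited to one consonant).
Each unlicensed consonant becomes the onset of a new syllable: /p/ → /pu/, /v/ → /vu/.

jupuvu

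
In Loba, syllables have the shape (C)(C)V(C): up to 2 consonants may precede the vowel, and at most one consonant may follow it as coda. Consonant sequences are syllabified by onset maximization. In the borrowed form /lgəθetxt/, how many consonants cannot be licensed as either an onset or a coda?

2

Syllabifying with onset maximization leaves /x/, /t/ stranded (at most one coda consonant is licensed; onsets may contain at most 2 consonants).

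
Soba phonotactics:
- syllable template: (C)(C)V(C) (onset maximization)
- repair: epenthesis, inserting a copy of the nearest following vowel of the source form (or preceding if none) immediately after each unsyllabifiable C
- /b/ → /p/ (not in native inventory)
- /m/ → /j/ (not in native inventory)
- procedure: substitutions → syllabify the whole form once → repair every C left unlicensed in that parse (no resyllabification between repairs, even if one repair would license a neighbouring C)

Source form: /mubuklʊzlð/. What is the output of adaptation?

Substitution: /m/ → /j/, /b/ → /p/, giving /jupuklʊzlð/.
Syllabifying with onset maximization leaves /l/, /ð/ stranded (at most one coda consonant is licensed; onsets may contain at most 2 consonants).
Each unlicensed consonant becomes the onset of a new syllable: /l/ → /lʊ/, /ð/ → /ðʊ/.

jupuklʊzlʊðʊ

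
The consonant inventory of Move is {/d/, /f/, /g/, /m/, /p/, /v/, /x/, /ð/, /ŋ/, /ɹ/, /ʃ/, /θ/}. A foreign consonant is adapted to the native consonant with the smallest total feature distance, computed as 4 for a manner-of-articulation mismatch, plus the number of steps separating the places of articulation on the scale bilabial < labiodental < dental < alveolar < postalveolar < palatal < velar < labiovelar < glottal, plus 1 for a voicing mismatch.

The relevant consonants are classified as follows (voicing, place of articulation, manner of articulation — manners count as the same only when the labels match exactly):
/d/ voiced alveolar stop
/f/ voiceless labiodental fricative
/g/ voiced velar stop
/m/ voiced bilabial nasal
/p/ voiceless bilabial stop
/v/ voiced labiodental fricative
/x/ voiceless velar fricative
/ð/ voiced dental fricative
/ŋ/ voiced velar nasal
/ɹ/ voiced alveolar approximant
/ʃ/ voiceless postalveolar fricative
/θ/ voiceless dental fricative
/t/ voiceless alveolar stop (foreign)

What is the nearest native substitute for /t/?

d

/d/ is closest: same manner (stop), place distance 0 (alveolar→alveolar), voicing differs (+1); total 1. Next closest is /p/ at distance 3.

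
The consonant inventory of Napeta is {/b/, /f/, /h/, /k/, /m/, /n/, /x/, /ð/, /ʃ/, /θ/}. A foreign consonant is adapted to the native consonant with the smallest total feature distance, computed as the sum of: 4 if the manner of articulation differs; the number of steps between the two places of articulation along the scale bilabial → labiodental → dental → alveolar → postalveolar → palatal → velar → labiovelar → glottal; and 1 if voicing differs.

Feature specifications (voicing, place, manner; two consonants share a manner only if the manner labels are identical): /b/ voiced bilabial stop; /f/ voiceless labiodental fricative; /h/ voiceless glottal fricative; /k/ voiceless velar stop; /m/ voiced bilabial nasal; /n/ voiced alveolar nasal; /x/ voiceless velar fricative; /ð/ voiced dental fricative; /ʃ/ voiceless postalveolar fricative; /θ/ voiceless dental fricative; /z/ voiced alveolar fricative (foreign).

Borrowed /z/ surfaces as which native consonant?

ð

/ð/ is closest: same manner (fricative), place distance 1 (alveolar→dental), same voicing; total 1. Next closest is /ʃ/ at distance 2.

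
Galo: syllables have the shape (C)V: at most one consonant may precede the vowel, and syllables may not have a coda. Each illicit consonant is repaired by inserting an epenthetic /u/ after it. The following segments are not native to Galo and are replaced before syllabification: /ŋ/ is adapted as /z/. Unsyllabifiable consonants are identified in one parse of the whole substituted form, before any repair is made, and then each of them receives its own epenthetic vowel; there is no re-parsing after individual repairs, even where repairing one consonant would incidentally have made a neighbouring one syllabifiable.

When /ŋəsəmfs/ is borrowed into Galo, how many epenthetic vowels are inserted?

After substitution the input is /zəsəmfs/.
The unsyllabifiable consonants are /m/, /f/, /s/; each receives one epenthetic vowel.

3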